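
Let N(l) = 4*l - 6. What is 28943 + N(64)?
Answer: 29193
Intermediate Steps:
N(l) = -6 + 4*l
28943 + N(64) = 28943 + (-6 + 4*64) = 28943 + (-6 + 256) = 28943 + 250 = 29193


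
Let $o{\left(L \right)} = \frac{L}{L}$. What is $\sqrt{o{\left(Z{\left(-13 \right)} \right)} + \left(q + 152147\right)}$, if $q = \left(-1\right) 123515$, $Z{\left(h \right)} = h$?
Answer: $\sqrt{28633} \approx 169.21$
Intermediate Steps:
$o{\left(L \right)} = 1$
$q = -123515$
$\sqrt{o{\left(Z{\left(-13 \right)} \right)} + \left(q + 152147\right)} = \sqrt{1 + \left(-123515 + 152147\right)} = \sqrt{1 + 28632} = \sqrt{28633}$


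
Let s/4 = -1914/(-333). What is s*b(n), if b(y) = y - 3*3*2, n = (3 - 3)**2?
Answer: -15312/37 ≈ -413.84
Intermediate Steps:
n = 0 (n = 0**2 = 0)
b(y) = -18 + y (b(y) = y - 9*2 = y - 18 = -18 + y)
s = 2552/111 (s = 4*(-1914/(-333)) = 4*(-1914*(-1)/333) = 4*(-1*(-638/111)) = 4*(638/111) = 2552/111 ≈ 22.991)
s*b(n) = 2552*(-18 + 0)/111 = (2552/111)*(-18) = -15312/37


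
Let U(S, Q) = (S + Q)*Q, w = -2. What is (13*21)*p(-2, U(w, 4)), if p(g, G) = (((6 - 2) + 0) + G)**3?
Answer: 471744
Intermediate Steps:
U(S, Q) = Q*(Q + S) (U(S, Q) = (Q + S)*Q = Q*(Q + S))
p(g, G) = (4 + G)**3 (p(g, G) = ((4 + 0) + G)**3 = (4 + G)**3)
(13*21)*p(-2, U(w, 4)) = (13*21)*(4 + 4*(4 - 2))**3 = 273*(4 + 4*2)**3 = 273*(4 + 8)**3 = 273*12**3 = 273*1728 = 471744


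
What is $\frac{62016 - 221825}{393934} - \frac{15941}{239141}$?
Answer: $- \frac{44496585963}{94205770694} \approx -0.47233$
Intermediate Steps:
$\frac{62016 - 221825}{393934} - \frac{15941}{239141} = \left(62016 - 221825\right) \frac{1}{393934} - \frac{15941}{239141} = \left(-159809\right) \frac{1}{393934} - \frac{15941}{239141} = - \frac{159809}{393934} - \frac{15941}{239141} = - \frac{44496585963}{94205770694}$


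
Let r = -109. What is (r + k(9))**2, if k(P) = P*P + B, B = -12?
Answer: 1600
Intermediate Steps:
k(P) = -12 + P**2 (k(P) = P*P - 12 = P**2 - 12 = -12 + P**2)
(r + k(9))**2 = (-109 + (-12 + 9**2))**2 = (-109 + (-12 + 81))**2 = (-109 + 69)**2 = (-40)**2 = 1600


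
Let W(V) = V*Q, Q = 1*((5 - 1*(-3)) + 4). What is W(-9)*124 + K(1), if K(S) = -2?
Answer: -13394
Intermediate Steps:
Q = 12 (Q = 1*((5 + 3) + 4) = 1*(8 + 4) = 1*12 = 12)
W(V) = 12*V (W(V) = V*12 = 12*V)
W(-9)*124 + K(1) = (12*(-9))*124 - 2 = -108*124 - 2 = -13392 - 2 = -13394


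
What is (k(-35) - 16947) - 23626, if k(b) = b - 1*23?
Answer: -40631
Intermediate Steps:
k(b) = -23 + b (k(b) = b - 23 = -23 + b)
(k(-35) - 16947) - 23626 = ((-23 - 35) - 16947) - 23626 = (-58 - 16947) - 23626 = -17005 - 23626 = -40631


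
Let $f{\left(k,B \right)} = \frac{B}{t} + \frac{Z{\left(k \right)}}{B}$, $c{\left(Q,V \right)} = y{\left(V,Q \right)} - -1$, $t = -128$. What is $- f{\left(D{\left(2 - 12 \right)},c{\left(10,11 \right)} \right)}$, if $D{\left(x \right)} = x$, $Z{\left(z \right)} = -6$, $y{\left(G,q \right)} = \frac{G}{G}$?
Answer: $\frac{193}{64} \approx 3.0156$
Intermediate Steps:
$y{\left(G,q \right)} = 1$
$c{\left(Q,V \right)} = 2$ ($c{\left(Q,V \right)} = 1 - -1 = 1 + 1 = 2$)
$f{\left(k,B \right)} = - \frac{6}{B} - \frac{B}{128}$ ($f{\left(k,B \right)} = \frac{B}{-128} - \frac{6}{B} = B \left(- \frac{1}{128}\right) - \frac{6}{B} = - \frac{B}{128} - \frac{6}{B} = - \frac{6}{B} - \frac{B}{128}$)
$- f{\left(D{\left(2 - 12 \right)},c{\left(10,11 \right)} \right)} = - (- \frac{6}{2} - \frac{1}{64}) = - (\left(-6\right) \frac{1}{2} - \frac{1}{64}) = - (-3 - \frac{1}{64}) = \left(-1\right) \left(- \frac{193}{64}\right) = \frac{193}{64}$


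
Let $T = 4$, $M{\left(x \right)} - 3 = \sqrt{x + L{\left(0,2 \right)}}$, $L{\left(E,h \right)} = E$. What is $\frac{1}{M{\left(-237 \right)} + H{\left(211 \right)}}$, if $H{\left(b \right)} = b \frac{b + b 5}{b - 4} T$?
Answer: $\frac{24589875}{127004268982} - \frac{4761 i \sqrt{237}}{127004268982} \approx 0.00019361 - 5.771 \cdot 10^{-7} i$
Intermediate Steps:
$M{\left(x \right)} = 3 + \sqrt{x}$ ($M{\left(x \right)} = 3 + \sqrt{x + 0} = 3 + \sqrt{x}$)
$H{\left(b \right)} = \frac{24 b^{2}}{-4 + b}$ ($H{\left(b \right)} = b \frac{b + b 5}{b - 4} \cdot 4 = b \frac{b + 5 b}{-4 + b} 4 = b \frac{6 b}{-4 + b} 4 = \frac{6 b^{2}}{-4 + b} 4 = \frac{24 b^{2}}{-4 + b}$)
$\frac{1}{M{\left(-237 \right)} + H{\left(211 \right)}} = \frac{1}{\left(3 + \sqrt{-237}\right) + \frac{24 \cdot 211^{2}}{-4 + 211}} = \frac{1}{\left(3 + i \sqrt{237}\right) + 24 \cdot 44521 \cdot \frac{1}{207}} = \frac{1}{\left(3 + i \sqrt{237}\right) + \frac{356168}{69}} = \frac{1}{\frac{356375}{69} + i \sqrt{237}}$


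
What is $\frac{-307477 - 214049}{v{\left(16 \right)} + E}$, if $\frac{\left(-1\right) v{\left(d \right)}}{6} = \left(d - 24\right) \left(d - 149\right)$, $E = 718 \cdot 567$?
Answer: $- \frac{86921}{66787} \approx -1.3015$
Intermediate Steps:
$E = 407106$
$v{\left(d \right)} = - 6 \left(-149 + d\right) \left(-24 + d\right)$ ($v{\left(d \right)} = - 6 \left(d - 24\right) \left(d - 149\right) = - 6 \left(-24 + d\right) \left(-149 + d\right) = - 6 \left(-149 + d\right) \left(-24 + d\right)$)
$\frac{-307477 - 214049}{v{\left(16 \right)} + E} = \frac{-307477 - 214049}{\left(-21456 - 6 \cdot 16^{2} + 1038 \cdot 16\right) + 407106} = - \frac{521526}{\left(-21456 - 1536 + 16608\right) + 407106} = - \frac{521526}{-6384 + 407106} = - \frac{521526}{400722} = \left(-521526\right) \frac{1}{400722} = - \frac{86921}{66787}$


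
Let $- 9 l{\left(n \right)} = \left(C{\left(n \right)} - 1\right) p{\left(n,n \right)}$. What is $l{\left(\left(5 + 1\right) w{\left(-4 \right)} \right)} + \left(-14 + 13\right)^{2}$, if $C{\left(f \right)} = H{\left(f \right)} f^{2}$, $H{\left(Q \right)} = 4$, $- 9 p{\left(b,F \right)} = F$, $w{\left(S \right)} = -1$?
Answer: $- \frac{259}{27} \approx -9.5926$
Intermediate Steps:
$p{\left(b,F \right)} = - \frac{F}{9}$
$C{\left(f \right)} = 4 f^{2}$
$l{\left(n \right)} = \frac{n \left(-1 + 4 n^{2}\right)}{81}$ ($l{\left(n \right)} = - \frac{\left(4 n^{2} - 1\right) \left(- \frac{n}{9}\right)}{9} = - \frac{\left(-1 + 4 n^{2}\right) \left(- \frac{n}{9}\right)}{9} = - \frac{\left(- \frac{1}{9}\right) n \left(-1 + 4 n^{2}\right)}{9} = \frac{n \left(-1 + 4 n^{2}\right)}{81}$)
$l{\left(\left(5 + 1\right) w{\left(-4 \right)} \right)} + \left(-14 + 13\right)^{2} = \frac{\left(5 + 1\right) \left(-1\right) \left(-1 + 4 \left(\left(5 + 1\right) \left(-1\right)\right)^{2}\right)}{81} + \left(-14 + 13\right)^{2} = \frac{6 \left(-1\right) \left(-1 + 4 \left(6 \left(-1\right)\right)^{2}\right)}{81} + \left(-1\right)^{2} = \frac{1}{81} \left(-6\right) \left(-1 + 4 \left(-6\right)^{2}\right) + 1 = \frac{1}{81} \left(-6\right) \left(-1 + 4 \cdot 36\right) + 1 = \frac{1}{81} \left(-6\right) \left(-1 + 144\right) + 1 = \frac{1}{81} \left(-6\right) 143 + 1 = - \frac{286}{27} + 1 = - \frac{259}{27}$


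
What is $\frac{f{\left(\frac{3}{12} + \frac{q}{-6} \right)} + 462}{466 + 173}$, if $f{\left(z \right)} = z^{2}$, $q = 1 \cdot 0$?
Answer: $\frac{7393}{10224} \approx 0.7231$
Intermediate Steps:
$q = 0$
$\frac{f{\left(\frac{3}{12} + \frac{q}{-6} \right)} + 462}{466 + 173} = \frac{\left(\frac{3}{12} + \frac{0}{-6}\right)^{2} + 462}{466 + 173} = \frac{\left(3 \cdot \frac{1}{12} + 0 \left(- \frac{1}{6}\right)\right)^{2} + 462}{639} = \left(\left(\frac{1}{4} + 0\right)^{2} + 462\right) \frac{1}{639} = \left(\left(\frac{1}{4}\right)^{2} + 462\right) \frac{1}{639} = \left(\frac{1}{16} + 462\right) \frac{1}{639} = \frac{7393}{16} \cdot \frac{1}{639} = \frac{7393}{10224}$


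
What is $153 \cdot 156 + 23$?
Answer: $23891$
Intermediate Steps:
$153 \cdot 156 + 23 = 23868 + 23 = 23891$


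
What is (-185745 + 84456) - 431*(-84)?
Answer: -65085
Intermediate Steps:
(-185745 + 84456) - 431*(-84) = -101289 + 36204 = -65085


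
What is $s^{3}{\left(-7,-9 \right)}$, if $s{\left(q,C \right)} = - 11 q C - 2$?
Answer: $-335702375$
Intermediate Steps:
$s{\left(q,C \right)} = -2 - 11 C q$ ($s{\left(q,C \right)} = - 11 C q - 2 = -2 - 11 C q$)
$s^{3}{\left(-7,-9 \right)} = \left(-2 - \left(-99\right) \left(-7\right)\right)^{3} = \left(-2 - 693\right)^{3} = \left(-695\right)^{3} = -335702375$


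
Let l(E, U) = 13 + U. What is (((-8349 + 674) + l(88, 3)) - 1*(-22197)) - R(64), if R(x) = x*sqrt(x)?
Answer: 14026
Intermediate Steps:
R(x) = x**(3/2)
(((-8349 + 674) + l(88, 3)) - 1*(-22197)) - R(64) = (((-8349 + 674) + (13 + 3)) - 1*(-22197)) - 64**(3/2) = ((-7675 + 16) + 22197) - 1*512 = (-7659 + 22197) - 512 = 14538 - 512 = 14026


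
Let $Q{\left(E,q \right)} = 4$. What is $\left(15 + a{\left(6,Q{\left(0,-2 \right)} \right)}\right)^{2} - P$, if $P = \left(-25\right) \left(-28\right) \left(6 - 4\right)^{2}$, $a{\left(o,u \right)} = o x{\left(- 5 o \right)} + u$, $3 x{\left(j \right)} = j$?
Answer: $-1119$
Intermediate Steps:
$x{\left(j \right)} = \frac{j}{3}$
$a{\left(o,u \right)} = u - \frac{5 o^{2}}{3}$ ($a{\left(o,u \right)} = o \frac{\left(-5\right) o}{3} + u = o \left(- \frac{5 o}{3}\right) + u = - \frac{5 o^{2}}{3} + u = u - \frac{5 o^{2}}{3}$)
$P = 2800$ ($P = 700 \cdot 2^{2} = 700 \cdot 4 = 2800$)
$\left(15 + a{\left(6,Q{\left(0,-2 \right)} \right)}\right)^{2} - P = \left(15 + \left(4 - \frac{5 \cdot 6^{2}}{3}\right)\right)^{2} - 2800 = \left(15 + \left(4 - 60\right)\right)^{2} - 2800 = \left(15 - 56\right)^{2} - 2800 = \left(-41\right)^{2} - 2800 = 1681 - 2800 = -1119$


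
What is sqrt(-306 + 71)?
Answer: I*sqrt(235) ≈ 15.33*I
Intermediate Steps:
sqrt(-306 + 71) = sqrt(-235) = I*sqrt(235)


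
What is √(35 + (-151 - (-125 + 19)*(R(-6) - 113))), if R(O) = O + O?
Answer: I*√13366 ≈ 115.61*I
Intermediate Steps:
R(O) = 2*O
√(35 + (-151 - (-125 + 19)*(R(-6) - 113))) = √(35 + (-151 - (-125 + 19)*(2*(-6) - 113))) = √(35 + (-151 - (-106)*(-12 - 113))) = √(35 + (-151 - (-106)*(-125))) = √(35 + (-151 - 1*13250)) = √(35 + (-151 - 13250)) = √(35 - 13401) = √(-13366) = I*√13366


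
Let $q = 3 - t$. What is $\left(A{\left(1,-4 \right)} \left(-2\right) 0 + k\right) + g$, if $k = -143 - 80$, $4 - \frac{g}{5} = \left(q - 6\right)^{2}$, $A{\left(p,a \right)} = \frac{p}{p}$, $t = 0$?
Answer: $-248$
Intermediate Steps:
$A{\left(p,a \right)} = 1$
$q = 3$ ($q = 3 - 0 = 3 + 0 = 3$)
$g = -25$ ($g = 20 - 5 \left(3 - 6\right)^{2} = 20 - 5 \left(-3\right)^{2} = 20 - 45 = -25$)
$k = -223$ ($k = -143 - 80 = -223$)
$\left(A{\left(1,-4 \right)} \left(-2\right) 0 + k\right) + g = \left(1 \left(-2\right) 0 - 223\right) - 25 = \left(\left(-2\right) 0 - 223\right) - 25 = \left(0 - 223\right) - 25 = -223 - 25 = -248$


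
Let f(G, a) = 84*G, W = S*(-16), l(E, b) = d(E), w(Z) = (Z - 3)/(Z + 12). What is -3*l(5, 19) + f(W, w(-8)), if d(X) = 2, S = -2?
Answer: 2682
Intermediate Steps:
w(Z) = (-3 + Z)/(12 + Z)
l(E, b) = 2
W = 32 (W = -2*(-16) = 32)
-3*l(5, 19) + f(W, w(-8)) = -3*2 + 84*32 = -6 + 2688 = 2682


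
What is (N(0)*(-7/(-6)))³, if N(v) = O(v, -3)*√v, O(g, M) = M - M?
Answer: 0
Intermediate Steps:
O(g, M) = 0
N(v) = 0 (N(v) = 0*√v = 0)
(N(0)*(-7/(-6)))³ = (0*(-7/(-6)))³ = (0*(-7*(-⅙)))³ = (0*(7/6))³ = 0³ = 0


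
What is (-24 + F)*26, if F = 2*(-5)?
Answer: -884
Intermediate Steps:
F = -10
(-24 + F)*26 = (-24 - 10)*26 = -34*26 = -884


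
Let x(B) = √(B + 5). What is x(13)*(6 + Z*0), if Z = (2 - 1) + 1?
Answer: 18*√2 ≈ 25.456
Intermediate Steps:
Z = 2 (Z = 1 + 1 = 2)
x(B) = √(5 + B)
x(13)*(6 + Z*0) = √(5 + 13)*(6 + 2*0) = √18*(6 + 0) = (3*√2)*6 = 18*√2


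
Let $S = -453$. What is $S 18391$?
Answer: $-8331123$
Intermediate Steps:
$S 18391 = \left(-453\right) 18391 = -8331123$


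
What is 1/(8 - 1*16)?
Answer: -1/8 ≈ -0.12500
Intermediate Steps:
1/(8 - 1*16) = 1/(8 - 16) = 1/(-8) = -1/8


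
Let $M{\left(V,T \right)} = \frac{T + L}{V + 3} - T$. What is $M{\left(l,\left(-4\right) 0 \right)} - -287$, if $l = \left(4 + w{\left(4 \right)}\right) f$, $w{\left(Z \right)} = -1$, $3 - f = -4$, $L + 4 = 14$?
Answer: $\frac{3449}{12} \approx 287.42$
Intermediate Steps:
$L = 10$ ($L = -4 + 14 = 10$)
$f = 7$ ($f = 3 - -4 = 3 + 4 = 7$)
$l = 21$ ($l = \left(4 - 1\right) 7 = 3 \cdot 7 = 21$)
$M{\left(V,T \right)} = - T + \frac{10 + T}{3 + V}$ ($M{\left(V,T \right)} = \frac{T + 10}{V + 3} - T = \frac{10 + T}{3 + V} - T = - T + \frac{10 + T}{3 + V}$)
$M{\left(l,\left(-4\right) 0 \right)} - -287 = \frac{10 - 2 \left(\left(-4\right) 0\right) - \left(-4\right) 0 \cdot 21}{3 + 21} - -287 = \frac{10 - 0 - 0 \cdot 21}{24} + 287 = \frac{10 + 0 + 0}{24} + 287 = \frac{1}{24} \cdot 10 + 287 = \frac{5}{12} + 287 = \frac{3449}{12}$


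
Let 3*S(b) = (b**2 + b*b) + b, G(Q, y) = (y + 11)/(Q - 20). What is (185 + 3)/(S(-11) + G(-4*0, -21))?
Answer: 376/155 ≈ 2.4258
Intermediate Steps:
G(Q, y) = (11 + y)/(-20 + Q)
S(b) = b/3 + 2*b**2/3 (S(b) = ((b**2 + b*b) + b)/3 = ((b**2 + b**2) + b)/3 = (2*b**2 + b)/3 = (b + 2*b**2)/3 = b/3 + 2*b**2/3)
(185 + 3)/(S(-11) + G(-4*0, -21)) = (185 + 3)/((1/3)*(-11)*(1 + 2*(-11)) + (11 - 21)/(-20 - 4*0)) = 188/((1/3)*(-11)*(1 - 22) - 10/(-20 + 0)) = 188/((1/3)*(-11)*(-21) - 10/(-20)) = 188/(77 - 1/20*(-10)) = 188/(77 + 1/2) = 188/(155/2) = 188*(2/155) = 376/155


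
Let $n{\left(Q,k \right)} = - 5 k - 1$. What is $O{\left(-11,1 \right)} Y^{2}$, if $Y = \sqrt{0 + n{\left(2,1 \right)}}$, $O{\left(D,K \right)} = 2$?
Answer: $-12$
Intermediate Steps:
$n{\left(Q,k \right)} = -1 - 5 k$
$Y = i \sqrt{6}$ ($Y = \sqrt{0 - 6} = \sqrt{-6} = i \sqrt{6} \approx 2.4495 i$)
$O{\left(-11,1 \right)} Y^{2} = 2 \left(i \sqrt{6}\right)^{2} = 2 \left(-6\right) = -12$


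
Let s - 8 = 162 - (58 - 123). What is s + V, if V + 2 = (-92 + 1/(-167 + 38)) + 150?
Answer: 37538/129 ≈ 290.99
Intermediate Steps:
V = 7223/129 (V = -2 + ((-92 + 1/(-167 + 38)) + 150) = -2 + ((-92 + 1/(-129)) + 150) = -2 + ((-92 - 1/129) + 150) = -2 + (-11869/129 + 150) = -2 + 7481/129 = 7223/129 ≈ 55.992)
s = 235 (s = 8 + (162 - (58 - 123)) = 8 + (162 - 1*(-65)) = 8 + (162 + 65) = 8 + 227 = 235)
s + V = 235 + 7223/129 = 37538/129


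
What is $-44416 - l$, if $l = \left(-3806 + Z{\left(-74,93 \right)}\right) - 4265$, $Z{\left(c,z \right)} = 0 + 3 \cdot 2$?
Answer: $-36351$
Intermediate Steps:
$Z{\left(c,z \right)} = 6$ ($Z{\left(c,z \right)} = 0 + 6 = 6$)
$l = -8065$ ($l = \left(-3806 + 6\right) - 4265 = -3800 - 4265 = -8065$)
$-44416 - l = -44416 - -8065 = -44416 + 8065 = -36351$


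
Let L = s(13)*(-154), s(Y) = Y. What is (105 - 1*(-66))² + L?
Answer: 27239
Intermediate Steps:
L = -2002 (L = 13*(-154) = -2002)
(105 - 1*(-66))² + L = (105 - 1*(-66))² - 2002 = (105 + 66)² - 2002 = 171² - 2002 = 29241 - 2002 = 27239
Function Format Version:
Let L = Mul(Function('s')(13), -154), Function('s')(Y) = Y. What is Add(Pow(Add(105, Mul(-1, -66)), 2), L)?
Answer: 27239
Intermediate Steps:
L = -2002 (L = Mul(13, -154) = -2002)
Add(Pow(Add(105, Mul(-1, -66)), 2), L) = Add(Pow(Add(105, Mul(-1, -66)), 2), -2002) = Add(Pow(Add(105, 66), 2), -2002) = Add(Pow(171, 2), -2002) = Add(29241, -2002) = 27239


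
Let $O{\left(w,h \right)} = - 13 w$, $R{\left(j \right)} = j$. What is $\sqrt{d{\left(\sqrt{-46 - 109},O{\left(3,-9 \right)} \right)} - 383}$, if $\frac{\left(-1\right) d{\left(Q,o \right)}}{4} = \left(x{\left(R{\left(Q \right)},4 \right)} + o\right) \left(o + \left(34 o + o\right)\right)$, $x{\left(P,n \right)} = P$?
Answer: $\sqrt{-219407 + 5616 i \sqrt{155}} \approx 73.727 + 474.18 i$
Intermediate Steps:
$d{\left(Q,o \right)} = - 144 o \left(Q + o\right)$ ($d{\left(Q,o \right)} = - 4 \left(Q + o\right) \left(o + \left(34 o + o\right)\right) = - 4 \left(Q + o\right) \left(o + 35 o\right) = - 4 \left(Q + o\right) 36 o = - 4 \cdot 36 o \left(Q + o\right) = - 144 o \left(Q + o\right)$)
$\sqrt{d{\left(\sqrt{-46 - 109},O{\left(3,-9 \right)} \right)} - 383} = \sqrt{- 144 \left(\left(-13\right) 3\right) \left(\sqrt{-46 - 109} - 39\right) - 383} = \sqrt{\left(-144\right) \left(-39\right) \left(\sqrt{-155} - 39\right) - 383} = \sqrt{\left(-144\right) \left(-39\right) \left(i \sqrt{155} - 39\right) - 383} = \sqrt{\left(-144\right) \left(-39\right) \left(-39 + i \sqrt{155}\right) - 383} = \sqrt{\left(-219024 + 5616 i \sqrt{155}\right) - 383} = \sqrt{-219407 + 5616 i \sqrt{155}}$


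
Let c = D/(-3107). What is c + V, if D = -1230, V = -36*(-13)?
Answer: 1455306/3107 ≈ 468.40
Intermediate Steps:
V = 468
c = 1230/3107 (c = -1230/(-3107) = -1230*(-1/3107) = 1230/3107 ≈ 0.39588)
c + V = 1230/3107 + 468 = 1455306/3107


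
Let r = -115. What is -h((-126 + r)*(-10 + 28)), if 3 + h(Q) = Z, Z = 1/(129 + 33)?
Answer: 485/162 ≈ 2.9938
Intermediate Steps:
Z = 1/162 ≈ 0.0061728
h(Q) = -485/162 (h(Q) = -3 + 1/162 = -485/162)
-h((-126 + r)*(-10 + 28)) = -1*(-485/162) = 485/162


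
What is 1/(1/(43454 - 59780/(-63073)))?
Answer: 2740833922/63073 ≈ 43455.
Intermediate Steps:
1/(1/(43454 - 59780/(-63073))) = 1/(1/(43454 - 59780*(-1/63073))) = 1/(1/(43454 + 59780/63073)) = 1/(1/(2740833922/63073)) = 1/(63073/2740833922) = 2740833922/63073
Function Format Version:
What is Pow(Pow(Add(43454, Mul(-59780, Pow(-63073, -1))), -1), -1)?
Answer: Rational(2740833922, 63073) ≈ 43455.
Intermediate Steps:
Pow(Pow(Add(43454, Mul(-59780, Pow(-63073, -1))), -1), -1) = Pow(Pow(Add(43454, Mul(-59780, Rational(-1, 63073))), -1), -1) = Pow(Pow(Add(43454, Rational(59780, 63073)), -1), -1) = Pow(Pow(Rational(2740833922, 63073), -1), -1) = Pow(Rational(63073, 2740833922), -1) = Rational(2740833922, 63073)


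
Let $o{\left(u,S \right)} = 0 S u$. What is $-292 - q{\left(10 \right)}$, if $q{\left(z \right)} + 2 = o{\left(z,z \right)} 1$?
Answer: $-290$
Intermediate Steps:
$o{\left(u,S \right)} = 0$ ($o{\left(u,S \right)} = 0 u = 0$)
$q{\left(z \right)} = -2$ ($q{\left(z \right)} = -2 + 0 \cdot 1 = -2 + 0 = -2$)
$-292 - q{\left(10 \right)} = -292 - -2 = -292 + 2 = -290$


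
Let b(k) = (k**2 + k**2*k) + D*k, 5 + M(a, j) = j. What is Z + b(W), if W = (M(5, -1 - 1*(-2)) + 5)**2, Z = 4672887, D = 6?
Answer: 4672895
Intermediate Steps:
M(a, j) = -5 + j
W = 1 (W = ((-5 + (-1 - 1*(-2))) + 5)**2 = ((-5 + (-1 + 2)) + 5)**2 = ((-5 + 1) + 5)**2 = (-4 + 5)**2 = 1**2 = 1)
b(k) = k**2 + k**3 + 6*k (b(k) = (k**2 + k**2*k) + 6*k = (k**2 + k**3) + 6*k = k**2 + k**3 + 6*k)
Z + b(W) = 4672887 + 1*(6 + 1 + 1**2) = 4672887 + 1*(6 + 1 + 1) = 4672887 + 1*8 = 4672887 + 8 = 4672895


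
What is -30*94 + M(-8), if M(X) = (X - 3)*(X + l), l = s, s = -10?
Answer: -2622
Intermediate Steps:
l = -10
M(X) = (-10 + X)*(-3 + X) (M(X) = (X - 3)*(X - 10) = (-3 + X)*(-10 + X) = (-10 + X)*(-3 + X))
-30*94 + M(-8) = -30*94 + (30 + (-8)**2 - 13*(-8)) = -2820 + (30 + 64 + 104) = -2820 + 198 = -2622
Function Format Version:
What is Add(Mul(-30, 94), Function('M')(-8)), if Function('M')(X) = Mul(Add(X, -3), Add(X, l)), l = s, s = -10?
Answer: -2622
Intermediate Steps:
l = -10
Function('M')(X) = Mul(Add(-10, X), Add(-3, X)) (Function('M')(X) = Mul(Add(X, -3), Add(X, -10)) = Mul(Add(-3, X), Add(-10, X)) = Mul(Add(-10, X), Add(-3, X)))
Add(Mul(-30, 94), Function('M')(-8)) = Add(Mul(-30, 94), Add(30, Pow(-8, 2), Mul(-13, -8))) = Add(-2820, Add(30, 64, 104)) = Add(-2820, 198) = -2622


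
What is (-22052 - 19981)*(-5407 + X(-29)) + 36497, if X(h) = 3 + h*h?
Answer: 191833076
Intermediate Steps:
X(h) = 3 + h²
(-22052 - 19981)*(-5407 + X(-29)) + 36497 = (-22052 - 19981)*(-5407 + (3 + (-29)²)) + 36497 = -42033*(-5407 + (3 + 841)) + 36497 = -42033*(-5407 + 844) + 36497 = -42033*(-4563) + 36497 = 191796579 + 36497 = 191833076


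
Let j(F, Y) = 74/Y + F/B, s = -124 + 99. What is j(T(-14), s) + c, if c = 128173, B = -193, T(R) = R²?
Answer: 618415543/4825 ≈ 1.2817e+5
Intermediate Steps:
s = -25
j(F, Y) = 74/Y - F/193 (j(F, Y) = 74/Y + F/(-193) = 74/Y + F*(-1/193) = 74/Y - F/193)
j(T(-14), s) + c = (74/(-25) - 1/193*(-14)²) + 128173 = (74*(-1/25) - 1/193*196) + 128173 = (-74/25 - 196/193) + 128173 = -19182/4825 + 128173 = 618415543/4825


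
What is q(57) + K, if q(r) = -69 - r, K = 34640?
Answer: 34514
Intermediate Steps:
q(57) + K = (-69 - 1*57) + 34640 = (-69 - 57) + 34640 = -126 + 34640 = 34514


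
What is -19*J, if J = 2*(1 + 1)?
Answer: -76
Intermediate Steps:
J = 4 (J = 2*2 = 4)
-19*J = -19*4 = -76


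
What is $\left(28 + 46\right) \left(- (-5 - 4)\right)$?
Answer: $666$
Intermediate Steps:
$\left(28 + 46\right) \left(- (-5 - 4)\right) = 74 \left(\left(-1\right) \left(-9\right)\right) = 74 \cdot 9 = 666$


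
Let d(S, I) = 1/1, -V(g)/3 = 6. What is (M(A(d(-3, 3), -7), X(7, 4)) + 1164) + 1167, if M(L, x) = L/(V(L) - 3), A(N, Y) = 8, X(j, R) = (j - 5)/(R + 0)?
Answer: 48943/21 ≈ 2330.6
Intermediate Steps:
V(g) = -18 (V(g) = -3*6 = -18)
d(S, I) = 1
X(j, R) = (-5 + j)/R
M(L, x) = -L/21 (M(L, x) = L/(-18 - 3) = L/(-21) = L*(-1/21) = -L/21)
(M(A(d(-3, 3), -7), X(7, 4)) + 1164) + 1167 = (-1/21*8 + 1164) + 1167 = (-8/21 + 1164) + 1167 = 24436/21 + 1167 = 48943/21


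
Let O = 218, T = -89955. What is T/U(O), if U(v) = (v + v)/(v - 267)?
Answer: 4407795/436 ≈ 10110.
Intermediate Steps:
U(v) = 2*v/(-267 + v) (U(v) = (2*v)/(-267 + v) = 2*v/(-267 + v))
T/U(O) = -89955/(2*218/(-267 + 218)) = -89955/(2*218/(-49)) = -89955/(2*218*(-1/49)) = -89955/(-436/49) = -89955*(-49/436) = 4407795/436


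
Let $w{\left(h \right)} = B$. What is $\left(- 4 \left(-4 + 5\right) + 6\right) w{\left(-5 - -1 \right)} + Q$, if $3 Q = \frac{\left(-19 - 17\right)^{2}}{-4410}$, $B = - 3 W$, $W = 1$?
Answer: $- \frac{1494}{245} \approx -6.098$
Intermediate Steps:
$B = -3$ ($B = \left(-3\right) 1 = -3$)
$Q = - \frac{24}{245}$ ($Q = \frac{\left(-19 - 17\right)^{2} \frac{1}{-4410}}{3} = \frac{\left(-36\right)^{2} \left(- \frac{1}{4410}\right)}{3} = \frac{1296 \left(- \frac{1}{4410}\right)}{3} = \frac{1}{3} \left(- \frac{72}{245}\right) = - \frac{24}{245} \approx -0.097959$)
$w{\left(h \right)} = -3$
$\left(- 4 \left(-4 + 5\right) + 6\right) w{\left(-5 - -1 \right)} + Q = \left(- 4 \left(-4 + 5\right) + 6\right) \left(-3\right) - \frac{24}{245} = \left(\left(-4\right) 1 + 6\right) \left(-3\right) - \frac{24}{245} = \left(-4 + 6\right) \left(-3\right) - \frac{24}{245} = 2 \left(-3\right) - \frac{24}{245} = -6 - \frac{24}{245} = - \frac{1494}{245}$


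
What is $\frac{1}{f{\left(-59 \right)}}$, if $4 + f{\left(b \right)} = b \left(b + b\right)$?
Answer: $\frac{1}{6958} \approx 0.00014372$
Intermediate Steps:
$f{\left(b \right)} = -4 + 2 b^{2}$ ($f{\left(b \right)} = -4 + b \left(b + b\right) = -4 + b 2 b = -4 + 2 b^{2}$)
$\frac{1}{f{\left(-59 \right)}} = \frac{1}{-4 + 2 \left(-59\right)^{2}} = \frac{1}{-4 + 2 \cdot 3481} = \frac{1}{-4 + 6962} = \frac{1}{6958}$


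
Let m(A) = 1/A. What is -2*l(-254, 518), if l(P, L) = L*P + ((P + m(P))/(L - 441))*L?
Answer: 372386426/1397 ≈ 2.6656e+5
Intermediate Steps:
l(P, L) = L*P + L*(P + 1/P)/(-441 + L) (l(P, L) = L*P + ((P + 1/P)/(L - 441))*L = L*P + ((P + 1/P)/(-441 + L))*L = L*P + L*(P + 1/P)/(-441 + L))
-2*l(-254, 518) = -1036*(1 + (-254)²*(-440 + 518))/((-254)*(-441 + 518)) = -1036*(-1)*(1 + 64516*78)/(254*77) = -1036*(-1)*(1 + 5032248)/(254*77) = -1036*(-1)*5032249/(254*77) = -2*(-186193213/1397) = 372386426/1397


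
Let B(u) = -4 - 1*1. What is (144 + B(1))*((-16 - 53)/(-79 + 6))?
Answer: 9591/73 ≈ 131.38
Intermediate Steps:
B(u) = -5 (B(u) = -4 - 1 = -5)
(144 + B(1))*((-16 - 53)/(-79 + 6)) = (144 - 5)*((-16 - 53)/(-79 + 6)) = 139*(-69/(-73)) = 139*(-69*(-1/73)) = 139*(69/73) = 9591/73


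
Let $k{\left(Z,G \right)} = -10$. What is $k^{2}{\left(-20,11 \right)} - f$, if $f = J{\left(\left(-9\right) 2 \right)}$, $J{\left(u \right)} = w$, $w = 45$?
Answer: $55$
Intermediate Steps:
$J{\left(u \right)} = 45$
$f = 45$
$k^{2}{\left(-20,11 \right)} - f = \left(-10\right)^{2} - 45 = 100 - 45 = 55$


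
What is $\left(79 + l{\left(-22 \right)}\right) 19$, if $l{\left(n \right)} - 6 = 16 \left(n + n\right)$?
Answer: $-11761$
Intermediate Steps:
$l{\left(n \right)} = 6 + 32 n$ ($l{\left(n \right)} = 6 + 16 \left(n + n\right) = 6 + 16 \cdot 2 n = 6 + 32 n$)
$\left(79 + l{\left(-22 \right)}\right) 19 = \left(79 + \left(6 + 32 \left(-22\right)\right)\right) 19 = \left(79 + \left(6 - 704\right)\right) 19 = \left(79 - 698\right) 19 = \left(-619\right) 19 = -11761$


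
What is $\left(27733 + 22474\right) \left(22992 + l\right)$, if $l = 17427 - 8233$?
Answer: $1615962502$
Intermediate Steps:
$l = 9194$
$\left(27733 + 22474\right) \left(22992 + l\right) = \left(27733 + 22474\right) \left(22992 + 9194\right) = 50207 \cdot 32186 = 1615962502$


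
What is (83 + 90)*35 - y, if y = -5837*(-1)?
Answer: 218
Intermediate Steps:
y = 5837
(83 + 90)*35 - y = (83 + 90)*35 - 1*5837 = 173*35 - 5837 = 6055 - 5837 = 218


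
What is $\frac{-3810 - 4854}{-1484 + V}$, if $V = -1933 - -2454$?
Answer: $\frac{2888}{321} \approx 8.9969$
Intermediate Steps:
$V = 521$ ($V = -1933 + 2454 = 521$)
$\frac{-3810 - 4854}{-1484 + V} = \frac{-3810 - 4854}{-1484 + 521} = - \frac{8664}{-963} = \left(-8664\right) \left(- \frac{1}{963}\right) = \frac{2888}{321}$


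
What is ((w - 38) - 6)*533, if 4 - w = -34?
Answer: -3198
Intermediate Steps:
w = 38 (w = 4 - 1*(-34) = 4 + 34 = 38)
((w - 38) - 6)*533 = ((38 - 38) - 6)*533 = (0 - 6)*533 = -6*533 = -3198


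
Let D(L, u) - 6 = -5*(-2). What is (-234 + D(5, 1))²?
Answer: 47524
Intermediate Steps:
D(L, u) = 16 (D(L, u) = 6 - 5*(-2) = 6 + 10 = 16)
(-234 + D(5, 1))² = (-234 + 16)² = (-218)² = 47524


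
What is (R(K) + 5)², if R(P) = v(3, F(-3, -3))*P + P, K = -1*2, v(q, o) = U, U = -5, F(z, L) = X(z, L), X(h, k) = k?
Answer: 169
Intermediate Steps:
F(z, L) = L
v(q, o) = -5
K = -2
R(P) = -4*P (R(P) = -5*P + P = -4*P)
(R(K) + 5)² = (-4*(-2) + 5)² = (8 + 5)² = 13² = 169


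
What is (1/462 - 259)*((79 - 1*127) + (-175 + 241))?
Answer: -358971/77 ≈ -4662.0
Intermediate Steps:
(1/462 - 259)*((79 - 1*127) + (-175 + 241)) = (1/462 - 259)*((79 - 127) + 66) = -119657*(-48 + 66)/462 = -119657/462*18 = -358971/77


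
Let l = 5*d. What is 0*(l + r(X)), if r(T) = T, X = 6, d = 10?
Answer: 0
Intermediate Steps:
l = 50 (l = 5*10 = 50)
0*(l + r(X)) = 0*(50 + 6) = 0*56 = 0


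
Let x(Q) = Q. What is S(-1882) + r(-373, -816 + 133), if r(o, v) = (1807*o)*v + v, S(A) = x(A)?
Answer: 460346948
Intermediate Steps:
S(A) = A
r(o, v) = v + 1807*o*v (r(o, v) = 1807*o*v + v = v + 1807*o*v)
S(-1882) + r(-373, -816 + 133) = -1882 + (-816 + 133)*(1 + 1807*(-373)) = -1882 - 683*(1 - 674011) = -1882 - 683*(-674010) = -1882 + 460348830 = 460346948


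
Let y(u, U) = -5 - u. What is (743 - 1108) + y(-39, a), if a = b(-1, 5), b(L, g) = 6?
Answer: -331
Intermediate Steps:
a = 6
(743 - 1108) + y(-39, a) = (743 - 1108) + (-5 - 1*(-39)) = -365 + (-5 + 39) = -365 + 34 = -331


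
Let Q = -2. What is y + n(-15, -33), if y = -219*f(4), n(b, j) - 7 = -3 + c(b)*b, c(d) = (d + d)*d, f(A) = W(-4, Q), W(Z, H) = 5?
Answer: -7841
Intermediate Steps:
f(A) = 5
c(d) = 2*d**2 (c(d) = (2*d)*d = 2*d**2)
n(b, j) = 4 + 2*b**3 (n(b, j) = 7 + (-3 + (2*b**2)*b) = 7 + (-3 + 2*b**3) = 4 + 2*b**3)
y = -1095 (y = -219*5 = -1095)
y + n(-15, -33) = -1095 + (4 + 2*(-15)**3) = -1095 + (4 + 2*(-3375)) = -1095 + (4 - 6750) = -1095 - 6746 = -7841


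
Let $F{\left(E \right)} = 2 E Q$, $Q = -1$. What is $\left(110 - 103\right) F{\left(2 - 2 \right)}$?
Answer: $0$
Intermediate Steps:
$F{\left(E \right)} = - 2 E$ ($F{\left(E \right)} = 2 E \left(-1\right) = - 2 E$)
$\left(110 - 103\right) F{\left(2 - 2 \right)} = \left(110 - 103\right) \left(- 2 \left(2 - 2\right)\right) = 7 \left(\left(-2\right) 0\right) = 7 \cdot 0 = 0$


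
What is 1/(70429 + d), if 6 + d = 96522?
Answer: 1/166945 ≈ 5.9900e-6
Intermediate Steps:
d = 96516 (d = -6 + 96522 = 96516)
1/(70429 + d) = 1/(70429 + 96516) = 1/166945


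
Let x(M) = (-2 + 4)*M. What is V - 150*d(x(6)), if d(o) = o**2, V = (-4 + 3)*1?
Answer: -21601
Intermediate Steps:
V = -1 (V = -1*1 = -1)
x(M) = 2*M
V - 150*d(x(6)) = -1 - 150*(2*6)**2 = -1 - 150*12**2 = -1 - 150*144 = -1 - 21600 = -21601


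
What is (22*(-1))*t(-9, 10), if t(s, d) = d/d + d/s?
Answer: 22/9 ≈ 2.4444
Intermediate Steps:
t(s, d) = 1 + d/s
(22*(-1))*t(-9, 10) = (22*(-1))*((10 - 9)/(-9)) = -(-22)/9 = -22*(-1/9) = 22/9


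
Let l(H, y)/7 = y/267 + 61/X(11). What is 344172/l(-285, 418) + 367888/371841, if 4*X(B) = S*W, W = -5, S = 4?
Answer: -170813082628868/36953186739 ≈ -4622.4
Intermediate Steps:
X(B) = -5 (X(B) = (4*(-5))/4 = (¼)*(-20) = -5)
l(H, y) = -427/5 + 7*y/267 (l(H, y) = 7*(y/267 + 61/(-5)) = 7*(y*(1/267) + 61*(-⅕)) = 7*(y/267 - 61/5) = 7*(-61/5 + y/267) = -427/5 + 7*y/267)
344172/l(-285, 418) + 367888/371841 = 344172/(-427/5 + (7/267)*418) + 367888/371841 = 344172/(-427/5 + 2926/267) + 367888*(1/371841) = 344172/(-99379/1335) + 367888/371841 = 344172*(-1335/99379) + 367888/371841 = -459469620/99379 + 367888/371841 = -170813082628868/36953186739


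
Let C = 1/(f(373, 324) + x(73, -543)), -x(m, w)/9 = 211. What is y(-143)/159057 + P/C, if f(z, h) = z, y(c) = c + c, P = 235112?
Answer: -57066615520270/159057 ≈ -3.5878e+8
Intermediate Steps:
y(c) = 2*c
x(m, w) = -1899 (x(m, w) = -9*211 = -1899)
C = -1/1526 (C = 1/(373 - 1899) = 1/(-1526) = -1/1526 ≈ -0.00065531)
y(-143)/159057 + P/C = (2*(-143))/159057 + 235112/(-1/1526) = -286*1/159057 + 235112*(-1526) = -286/159057 - 358780912 = -57066615520270/159057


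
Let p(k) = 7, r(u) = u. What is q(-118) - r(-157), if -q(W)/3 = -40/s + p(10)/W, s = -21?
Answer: 125109/826 ≈ 151.46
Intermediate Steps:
q(W) = -40/7 - 21/W (q(W) = -3*(-40/(-21) + 7/W) = -3*(-40*(-1/21) + 7/W) = -3*(40/21 + 7/W) = -40/7 - 21/W)
q(-118) - r(-157) = (-40/7 - 21/(-118)) - 1*(-157) = (-40/7 - 21*(-1/118)) + 157 = (-40/7 + 21/118) + 157 = -4573/826 + 157 = 125109/826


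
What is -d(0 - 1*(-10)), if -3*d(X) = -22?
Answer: -22/3 ≈ -7.3333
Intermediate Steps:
d(X) = 22/3 (d(X) = -⅓*(-22) = 22/3)
-d(0 - 1*(-10)) = -1*22/3 = -22/3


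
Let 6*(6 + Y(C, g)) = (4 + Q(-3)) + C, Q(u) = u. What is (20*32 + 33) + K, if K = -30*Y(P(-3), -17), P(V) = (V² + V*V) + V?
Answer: 773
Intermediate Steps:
P(V) = V + 2*V² (P(V) = (V² + V²) + V = 2*V² + V = V + 2*V²)
Y(C, g) = -35/6 + C/6 (Y(C, g) = -6 + ((4 - 3) + C)/6 = -6 + (1 + C)/6 = -6 + (⅙ + C/6) = -35/6 + C/6)
K = 100 (K = -30*(-35/6 + (-3*(1 + 2*(-3)))/6) = -30*(-35/6 + (-3*(1 - 6))/6) = -30*(-35/6 + (-3*(-5))/6) = -30*(-35/6 + (⅙)*15) = -30*(-35/6 + 5/2) = -30*(-10/3) = 100)
(20*32 + 33) + K = (20*32 + 33) + 100 = (640 + 33) + 100 = 673 + 100 = 773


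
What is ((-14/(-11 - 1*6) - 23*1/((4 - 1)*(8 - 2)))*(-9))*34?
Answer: 139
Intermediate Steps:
((-14/(-11 - 1*6) - 23*1/((4 - 1)*(8 - 2)))*(-9))*34 = ((-14/(-11 - 6) - 23/(3*6))*(-9))*34 = ((-14/(-17) - 23/18)*(-9))*34 = ((-14*(-1/17) - 23*1/18)*(-9))*34 = ((14/17 - 23/18)*(-9))*34 = -139/306*(-9)*34 = (139/34)*34 = 139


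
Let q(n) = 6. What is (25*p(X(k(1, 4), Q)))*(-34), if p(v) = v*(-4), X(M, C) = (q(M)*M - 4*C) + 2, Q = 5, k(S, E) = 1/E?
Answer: -56100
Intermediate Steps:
k(S, E) = 1/E
X(M, C) = 2 - 4*C + 6*M (X(M, C) = (6*M - 4*C) + 2 = (-4*C + 6*M) + 2 = 2 - 4*C + 6*M)
p(v) = -4*v
(25*p(X(k(1, 4), Q)))*(-34) = (25*(-4*(2 - 4*5 + 6/4)))*(-34) = (25*(-4*(2 - 20 + 6*(¼))))*(-34) = (25*(-4*(2 - 20 + 3/2)))*(-34) = (25*(-4*(-33/2)))*(-34) = (25*66)*(-34) = 1650*(-34) = -56100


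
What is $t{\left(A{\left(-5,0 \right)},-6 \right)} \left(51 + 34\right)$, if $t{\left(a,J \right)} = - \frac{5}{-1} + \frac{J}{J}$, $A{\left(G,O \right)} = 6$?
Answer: $510$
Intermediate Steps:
$t{\left(a,J \right)} = 6$ ($t{\left(a,J \right)} = \left(-5\right) \left(-1\right) + 1 = 5 + 1 = 6$)
$t{\left(A{\left(-5,0 \right)},-6 \right)} \left(51 + 34\right) = 6 \left(51 + 34\right) = 6 \cdot 85 = 510$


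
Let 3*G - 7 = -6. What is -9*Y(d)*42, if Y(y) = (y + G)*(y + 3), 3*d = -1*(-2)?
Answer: -1386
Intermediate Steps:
d = ⅔ (d = (-1*(-2))/3 = (⅓)*2 = ⅔ ≈ 0.66667)
G = ⅓ (G = 7/3 + (⅓)*(-6) = 7/3 - 2 = ⅓ ≈ 0.33333)
Y(y) = (3 + y)*(⅓ + y) (Y(y) = (y + ⅓)*(y + 3) = (⅓ + y)*(3 + y) = (3 + y)*(⅓ + y))
-9*Y(d)*42 = -9*(1 + (⅔)² + (10/3)*(⅔))*42 = -9*(1 + 4/9 + 20/9)*42 = -9*11/3*42 = -33*42 = -1386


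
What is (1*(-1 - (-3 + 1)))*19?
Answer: 19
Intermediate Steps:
(1*(-1 - (-3 + 1)))*19 = (1*(-1 - 1*(-2)))*19 = (1*(-1 + 2))*19 = (1*1)*19 = 1*19 = 19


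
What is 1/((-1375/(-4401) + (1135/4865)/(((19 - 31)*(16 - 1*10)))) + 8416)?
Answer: 34257384/288320735741 ≈ 0.00011882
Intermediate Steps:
1/((-1375/(-4401) + (1135/4865)/(((19 - 31)*(16 - 1*10)))) + 8416) = 1/((-1375*(-1/4401) + (1135*(1/4865))/((-12*(16 - 10)))) + 8416) = 1/((1375/4401 + 227/(973*((-12*6)))) + 8416) = 1/((1375/4401 + (227/973)/(-72)) + 8416) = 1/((1375/4401 + (227/973)*(-1/72)) + 8416) = 1/((1375/4401 - 227/70056) + 8416) = 1/(10591997/34257384 + 8416) = 1/(288320735741/34257384) = 34257384/288320735741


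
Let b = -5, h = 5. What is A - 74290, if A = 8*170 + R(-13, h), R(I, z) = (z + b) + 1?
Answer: -72929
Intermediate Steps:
R(I, z) = -4 + z (R(I, z) = (z - 5) + 1 = (-5 + z) + 1 = -4 + z)
A = 1361 (A = 8*170 + (-4 + 5) = 1360 + 1 = 1361)
A - 74290 = 1361 - 74290 = -72929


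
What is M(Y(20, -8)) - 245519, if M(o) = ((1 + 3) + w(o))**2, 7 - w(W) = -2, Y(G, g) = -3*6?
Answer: -245350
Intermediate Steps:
Y(G, g) = -18
w(W) = 9 (w(W) = 7 - 1*(-2) = 7 + 2 = 9)
M(o) = 169 (M(o) = ((1 + 3) + 9)**2 = (4 + 9)**2 = 13**2 = 169)
M(Y(20, -8)) - 245519 = 169 - 245519 = -245350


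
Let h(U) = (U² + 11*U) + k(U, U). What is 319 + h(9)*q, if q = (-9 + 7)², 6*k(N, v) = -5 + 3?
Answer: 3113/3 ≈ 1037.7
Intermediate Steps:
k(N, v) = -⅓ (k(N, v) = (-5 + 3)/6 = (⅙)*(-2) = -⅓)
h(U) = -⅓ + U² + 11*U (h(U) = (U² + 11*U) - ⅓ = -⅓ + U² + 11*U)
q = 4 (q = (-2)² = 4)
319 + h(9)*q = 319 + (-⅓ + 9² + 11*9)*4 = 319 + (-⅓ + 81 + 99)*4 = 319 + (539/3)*4 = 319 + 2156/3 = 3113/3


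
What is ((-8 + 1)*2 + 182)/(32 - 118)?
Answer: -84/43 ≈ -1.9535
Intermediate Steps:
((-8 + 1)*2 + 182)/(32 - 118) = (-7*2 + 182)/(-86) = (-14 + 182)*(-1/86) = 168*(-1/86) = -84/43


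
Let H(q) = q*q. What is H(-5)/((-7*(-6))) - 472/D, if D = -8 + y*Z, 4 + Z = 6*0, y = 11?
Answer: 5281/546 ≈ 9.6722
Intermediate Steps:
H(q) = q²
Z = -4 (Z = -4 + 6*0 = -4 + 0 = -4)
D = -52 (D = -8 + 11*(-4) = -8 - 44 = -52)
H(-5)/((-7*(-6))) - 472/D = (-5)²/((-7*(-6))) - 472/(-52) = 25/42 - 472*(-1/52) = 25*(1/42) + 118/13 = 25/42 + 118/13 = 5281/546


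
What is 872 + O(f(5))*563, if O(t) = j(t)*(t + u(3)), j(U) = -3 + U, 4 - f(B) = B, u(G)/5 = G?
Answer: -30656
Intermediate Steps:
u(G) = 5*G
f(B) = 4 - B
O(t) = (-3 + t)*(15 + t) (O(t) = (-3 + t)*(t + 5*3) = (-3 + t)*(t + 15) = (-3 + t)*(15 + t))
872 + O(f(5))*563 = 872 + ((-3 + (4 - 1*5))*(15 + (4 - 1*5)))*563 = 872 + ((-3 + (4 - 5))*(15 + (4 - 5)))*563 = 872 + ((-3 - 1)*(15 - 1))*563 = 872 - 4*14*563 = 872 - 56*563 = 872 - 31528 = -30656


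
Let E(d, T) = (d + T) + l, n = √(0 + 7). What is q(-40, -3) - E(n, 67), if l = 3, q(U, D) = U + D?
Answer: -113 - √7 ≈ -115.65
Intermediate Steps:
q(U, D) = D + U
n = √7 ≈ 2.6458
E(d, T) = 3 + T + d (E(d, T) = (d + T) + 3 = (T + d) + 3 = 3 + T + d)
q(-40, -3) - E(n, 67) = (-3 - 40) - (3 + 67 + √7) = -43 - (70 + √7) = -43 + (-70 - √7) = -113 - √7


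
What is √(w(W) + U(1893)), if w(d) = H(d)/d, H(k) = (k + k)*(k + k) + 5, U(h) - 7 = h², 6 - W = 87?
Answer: √290233687/9 ≈ 1892.9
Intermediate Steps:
W = -81 (W = 6 - 1*87 = 6 - 87 = -81)
U(h) = 7 + h²
H(k) = 5 + 4*k² (H(k) = (2*k)*(2*k) + 5 = 4*k² + 5 = 5 + 4*k²)
w(d) = (5 + 4*d²)/d
√(w(W) + U(1893)) = √((4*(-81) + 5/(-81)) + (7 + 1893²)) = √((-324 + 5*(-1/81)) + (7 + 3583449)) = √((-324 - 5/81) + 3583456) = √(-26249/81 + 3583456) = √(290233687/81) = √290233687/9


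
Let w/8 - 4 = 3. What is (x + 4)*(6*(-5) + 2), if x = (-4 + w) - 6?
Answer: -1400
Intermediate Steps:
w = 56 (w = 32 + 8*3 = 32 + 24 = 56)
x = 46 (x = (-4 + 56) - 6 = 52 - 6 = 46)
(x + 4)*(6*(-5) + 2) = (46 + 4)*(6*(-5) + 2) = 50*(-30 + 2) = 50*(-28) = -1400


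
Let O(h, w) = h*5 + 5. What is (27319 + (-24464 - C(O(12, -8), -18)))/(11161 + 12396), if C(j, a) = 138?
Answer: 2717/23557 ≈ 0.11534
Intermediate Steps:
O(h, w) = 5 + 5*h (O(h, w) = 5*h + 5 = 5 + 5*h)
(27319 + (-24464 - C(O(12, -8), -18)))/(11161 + 12396) = (27319 + (-24464 - 1*138))/(11161 + 12396) = (27319 + (-24464 - 138))/23557 = (27319 - 24602)*(1/23557) = 2717*(1/23557) = 2717/23557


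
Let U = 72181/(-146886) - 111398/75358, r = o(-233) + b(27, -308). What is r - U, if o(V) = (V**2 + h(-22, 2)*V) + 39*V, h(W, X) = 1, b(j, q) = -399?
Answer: 246684350275793/5534517594 ≈ 44572.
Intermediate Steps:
o(V) = V**2 + 40*V (o(V) = (V**2 + 1*V) + 39*V = (V**2 + V) + 39*V = (V + V**2) + 39*V = V**2 + 40*V)
r = 44570 (r = -233*(40 - 233) - 399 = -233*(-193) - 399 = 44969 - 399 = 44570)
U = -10901111213/5534517594 (U = 72181*(-1/146886) - 111398*1/75358 = -72181/146886 - 55699/37679 = -10901111213/5534517594 ≈ -1.9697)
r - U = 44570 - 1*(-10901111213/5534517594) = 44570 + 10901111213/5534517594 = 246684350275793/5534517594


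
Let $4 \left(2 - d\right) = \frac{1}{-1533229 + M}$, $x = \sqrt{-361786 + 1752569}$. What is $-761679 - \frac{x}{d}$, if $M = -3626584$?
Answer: $-761679 - \frac{20639252 \sqrt{1390783}}{41278505} \approx -7.6227 \cdot 10^{5}$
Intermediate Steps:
$x = \sqrt{1390783} \approx 1179.3$
$d = \frac{41278505}{20639252}$ ($d = 2 - \frac{1}{4 \left(-1533229 - 3626584\right)} = 2 - \frac{1}{4 \left(-5159813\right)} = 2 - - \frac{1}{20639252} = 2 + \frac{1}{20639252} = \frac{41278505}{20639252} \approx 2.0$)
$-761679 - \frac{x}{d} = -761679 - \frac{\sqrt{1390783}}{\frac{41278505}{20639252}} = -761679 - \sqrt{1390783} \cdot \frac{20639252}{41278505} = -761679 - \frac{20639252 \sqrt{1390783}}{41278505}$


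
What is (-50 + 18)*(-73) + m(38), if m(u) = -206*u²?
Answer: -295128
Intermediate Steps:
(-50 + 18)*(-73) + m(38) = (-50 + 18)*(-73) - 206*38² = -32*(-73) - 206*1444 = 2336 - 297464 = -295128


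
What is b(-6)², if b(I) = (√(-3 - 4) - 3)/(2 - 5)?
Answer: (3 - I*√7)²/9 ≈ 0.22222 - 1.7638*I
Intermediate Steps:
b(I) = 1 - I*√7/3 (b(I) = (√(-7) - 3)/(-3) = (I*√7 - 3)*(-⅓) = (-3 + I*√7)*(-⅓) = 1 - I*√7/3)
b(-6)² = (1 - I*√7/3)²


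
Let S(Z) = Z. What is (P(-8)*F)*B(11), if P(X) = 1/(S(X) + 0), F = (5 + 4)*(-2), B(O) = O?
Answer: 99/4 ≈ 24.750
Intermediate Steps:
F = -18 (F = 9*(-2) = -18)
P(X) = 1/X (P(X) = 1/(X + 0) = 1/X)
(P(-8)*F)*B(11) = (-18/(-8))*11 = -1/8*(-18)*11 = (9/4)*11 = 99/4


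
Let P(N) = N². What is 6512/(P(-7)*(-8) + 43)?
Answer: -6512/349 ≈ -18.659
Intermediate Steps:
6512/(P(-7)*(-8) + 43) = 6512/((-7)²*(-8) + 43) = 6512/(49*(-8) + 43) = 6512/(-392 + 43) = 6512/(-349) = 6512*(-1/349) = -6512/349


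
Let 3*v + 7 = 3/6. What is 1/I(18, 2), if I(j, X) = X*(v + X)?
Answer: -3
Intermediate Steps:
v = -13/6 (v = -7/3 + (3/6)/3 = -7/3 + (3*(1/6))/3 = -7/3 + (1/3)*(1/2) = -7/3 + 1/6 = -13/6 ≈ -2.1667)
I(j, X) = X*(-13/6 + X)
1/I(18, 2) = 1/((1/6)*2*(-13 + 6*2)) = 1/((1/6)*2*(-13 + 12)) = 1/((1/6)*2*(-1)) = 1/(-1/3) = -3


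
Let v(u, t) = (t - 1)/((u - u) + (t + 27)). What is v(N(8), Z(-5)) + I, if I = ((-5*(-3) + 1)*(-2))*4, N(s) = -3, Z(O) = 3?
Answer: -1919/15 ≈ -127.93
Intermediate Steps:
v(u, t) = (-1 + t)/(27 + t) (v(u, t) = (-1 + t)/(0 + (27 + t)) = (-1 + t)/(27 + t))
I = -128 (I = ((15 + 1)*(-2))*4 = (16*(-2))*4 = -32*4 = -128)
v(N(8), Z(-5)) + I = (-1 + 3)/(27 + 3) - 128 = 2/30 - 128 = (1/30)*2 - 128 = 1/15 - 128 = -1919/15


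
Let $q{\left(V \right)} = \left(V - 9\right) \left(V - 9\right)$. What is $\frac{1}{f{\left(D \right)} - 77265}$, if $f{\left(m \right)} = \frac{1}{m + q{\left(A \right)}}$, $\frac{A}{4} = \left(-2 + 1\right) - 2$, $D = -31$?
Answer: $- \frac{410}{31678649} \approx -1.2942 \cdot 10^{-5}$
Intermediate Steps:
$A = -12$ ($A = 4 \left(\left(-2 + 1\right) - 2\right) = 4 \left(-1 - 2\right) = 4 \left(-3\right) = -12$)
$q{\left(V \right)} = \left(-9 + V\right)^{2}$ ($q{\left(V \right)} = \left(-9 + V\right) \left(-9 + V\right) = \left(-9 + V\right)^{2}$)
$f{\left(m \right)} = \frac{1}{441 + m}$ ($f{\left(m \right)} = \frac{1}{m + \left(-9 - 12\right)^{2}} = \frac{1}{m + \left(-21\right)^{2}} = \frac{1}{m + 441} = \frac{1}{441 + m}$)
$\frac{1}{f{\left(D \right)} - 77265} = \frac{1}{\frac{1}{441 - 31} - 77265} = \frac{1}{\frac{1}{410} - 77265} = \frac{1}{- \frac{31678649}{410}} = - \frac{410}{31678649}$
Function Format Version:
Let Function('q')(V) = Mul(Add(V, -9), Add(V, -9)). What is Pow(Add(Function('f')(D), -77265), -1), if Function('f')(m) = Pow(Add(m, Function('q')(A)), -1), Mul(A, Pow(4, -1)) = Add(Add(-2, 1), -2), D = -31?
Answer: Rational(-410, 31678649) ≈ -1.2942e-5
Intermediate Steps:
A = -12 (A = Mul(4, Add(Add(-2, 1), -2)) = Mul(4, Add(-1, -2)) = Mul(4, -3) = -12)
Function('q')(V) = Pow(Add(-9, V), 2) (Function('q')(V) = Mul(Add(-9, V), Add(-9, V)) = Pow(Add(-9, V), 2))
Function('f')(m) = Pow(Add(441, m), -1) (Function('f')(m) = Pow(Add(m, Pow(Add(-9, -12), 2)), -1) = Pow(Add(m, Pow(-21, 2)), -1) = Pow(Add(m, 441), -1) = Pow(Add(441, m), -1))
Pow(Add(Function('f')(D), -77265), -1) = Pow(Add(Pow(Add(441, -31), -1), -77265), -1) = Pow(Add(Pow(410, -1), -77265), -1) = Pow(Add(Rational(1, 410), -77265), -1) = Pow(Rational(-31678649, 410), -1) = Rational(-410, 31678649)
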